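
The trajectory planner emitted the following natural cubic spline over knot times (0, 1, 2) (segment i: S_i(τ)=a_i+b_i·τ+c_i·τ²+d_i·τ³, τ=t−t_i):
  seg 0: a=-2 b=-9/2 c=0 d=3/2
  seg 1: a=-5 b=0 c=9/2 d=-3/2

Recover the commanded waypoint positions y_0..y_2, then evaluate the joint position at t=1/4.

y_0=-2 y_1=-5 y_2=-2
S(1/4) = -397/128

y_0 = S_0(0) = a_0 = -2
y_1 = S_1(0) = a_1 = -5
y_2 = S_1(1) = -2
t_q=1/4 is in segment 0 (τ=1/4); S_0(τ)=-397/128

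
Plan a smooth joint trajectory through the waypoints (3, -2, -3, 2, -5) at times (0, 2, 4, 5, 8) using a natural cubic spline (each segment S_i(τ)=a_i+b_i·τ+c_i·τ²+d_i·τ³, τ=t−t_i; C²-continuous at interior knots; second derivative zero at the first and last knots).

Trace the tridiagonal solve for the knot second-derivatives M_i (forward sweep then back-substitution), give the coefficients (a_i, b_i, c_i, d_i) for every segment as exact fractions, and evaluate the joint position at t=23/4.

Δ: Δ0=-5/2, Δ1=-1/2, Δ2=5, Δ3=-7/3
row 1: diag=8, rhs=12; c'=1/4, d'=3/2
row 2: denom=6−2·1/4=11/2; d'=(33−2·3/2)/(11/2)=60/11
row 3: denom=8−1·2/11=86/11; d'=(-44−1·60/11)/(86/11)=-272/43
back: M3=-272/43
back: M2=60/11−2/11·-272/43=284/43
back: M1=3/2−1/4·284/43=-13/86
M: M0=0, M1=-13/86, M2=284/43, M3=-272/43, M4=0
seg 0: a=3, c=M0/2=0, d=(M1−M0)/(6·2)=-13/1032, b=Δ0−h0·(2M0+M1)/6=-316/129
seg 1: a=-2, c=M1/2=-13/172, d=(M2−M1)/(6·2)=581/1032, b=Δ1−h1·(2M1+M2)/6=-671/258
seg 2: a=-3, c=M2/2=142/43, d=(M3−M2)/(6·1)=-278/129, b=Δ2−h2·(2M2+M3)/6=497/129
seg 3: a=2, c=M3/2=-136/43, d=(M4−M3)/(6·3)=136/387, b=Δ3−h3·(2M3+M4)/6=515/129
t_q=23/4 → seg 3, τ=3/4; S=2+515/129·τ+-136/43·τ²+136/387·τ³=1157/344

  seg 0: a=3 b=-316/129 c=0 d=-13/1032
  seg 1: a=-2 b=-671/258 c=-13/172 d=581/1032
  seg 2: a=-3 b=497/129 c=142/43 d=-278/129
  seg 3: a=2 b=515/129 c=-136/43 d=136/387
S(23/4) = 1157/344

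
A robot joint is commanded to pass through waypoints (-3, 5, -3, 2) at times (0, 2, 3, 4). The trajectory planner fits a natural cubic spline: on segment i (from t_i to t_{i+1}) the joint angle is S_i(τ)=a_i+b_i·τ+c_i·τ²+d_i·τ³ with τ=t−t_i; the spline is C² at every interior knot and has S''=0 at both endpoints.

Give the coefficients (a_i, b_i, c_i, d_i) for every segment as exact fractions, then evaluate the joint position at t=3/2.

Δ: Δ0=4, Δ1=-8, Δ2=5
row 1: diag=6, rhs=-72; c'=1/6, d'=-12
row 2: denom=4−1·1/6=23/6; d'=(78−1·-12)/(23/6)=540/23
back: M2=540/23
back: M1=-12−1/6·540/23=-366/23
M: M0=0, M1=-366/23, M2=540/23, M3=0
seg 0: a=-3, c=M0/2=0, d=(M1−M0)/(6·2)=-61/46, b=Δ0−h0·(2M0+M1)/6=214/23
seg 1: a=5, c=M1/2=-183/23, d=(M2−M1)/(6·1)=151/23, b=Δ1−h1·(2M1+M2)/6=-152/23
seg 2: a=-3, c=M2/2=270/23, d=(M3−M2)/(6·1)=-90/23, b=Δ2−h2·(2M2+M3)/6=-65/23
t_q=3/2 → seg 0, τ=3/2; S=-3+214/23·τ+0·τ²+-61/46·τ³=2385/368

  seg 0: a=-3 b=214/23 c=0 d=-61/46
  seg 1: a=5 b=-152/23 c=-183/23 d=151/23
  seg 2: a=-3 b=-65/23 c=270/23 d=-90/23
S(3/2) = 2385/368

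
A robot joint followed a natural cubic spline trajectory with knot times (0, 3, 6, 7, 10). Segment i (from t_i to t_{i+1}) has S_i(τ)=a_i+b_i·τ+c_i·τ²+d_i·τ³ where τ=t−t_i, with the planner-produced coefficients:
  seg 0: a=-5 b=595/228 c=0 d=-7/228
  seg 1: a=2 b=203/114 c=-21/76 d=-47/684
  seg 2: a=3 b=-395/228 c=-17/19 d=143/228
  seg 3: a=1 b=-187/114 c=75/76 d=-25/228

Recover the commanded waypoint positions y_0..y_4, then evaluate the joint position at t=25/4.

y_0 = S_0(0) = a_0 = -5
y_1 = S_1(0) = a_1 = 2
y_2 = S_2(0) = a_2 = 3
y_3 = S_3(0) = a_3 = 1
y_4 = S_3(3) = 2
t_q=25/4 is in segment 2 (τ=1/4); S_2(τ)=12261/4864

y_0=-5 y_1=2 y_2=3 y_3=1 y_4=2
S(25/4) = 12261/4864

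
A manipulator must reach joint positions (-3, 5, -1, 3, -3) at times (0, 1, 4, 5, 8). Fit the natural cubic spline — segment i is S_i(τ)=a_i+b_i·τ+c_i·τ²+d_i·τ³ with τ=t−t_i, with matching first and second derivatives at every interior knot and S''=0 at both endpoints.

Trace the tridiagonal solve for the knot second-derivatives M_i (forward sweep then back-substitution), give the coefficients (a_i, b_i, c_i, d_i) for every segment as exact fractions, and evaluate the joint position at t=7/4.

Δ: Δ0=8, Δ1=-2, Δ2=4, Δ3=-2
row 1: diag=8, rhs=-60; c'=3/8, d'=-15/2
row 2: denom=8−3·3/8=55/8; d'=(36−3·-15/2)/(55/8)=468/55
row 3: denom=8−1·8/55=432/55; d'=(-36−1·468/55)/(432/55)=-17/3
back: M3=-17/3
back: M2=468/55−8/55·-17/3=28/3
back: M1=-15/2−3/8·28/3=-11
M: M0=0, M1=-11, M2=28/3, M3=-17/3, M4=0
seg 0: a=-3, c=M0/2=0, d=(M1−M0)/(6·1)=-11/6, b=Δ0−h0·(2M0+M1)/6=59/6
seg 1: a=5, c=M1/2=-11/2, d=(M2−M1)/(6·3)=61/54, b=Δ1−h1·(2M1+M2)/6=13/3
seg 2: a=-1, c=M2/2=14/3, d=(M3−M2)/(6·1)=-5/2, b=Δ2−h2·(2M2+M3)/6=11/6
seg 3: a=3, c=M3/2=-17/6, d=(M4−M3)/(6·3)=17/54, b=Δ3−h3·(2M3+M4)/6=11/3
t_q=7/4 → seg 1, τ=3/4; S=5+13/3·τ+-11/2·τ²+61/54·τ³=721/128

  seg 0: a=-3 b=59/6 c=0 d=-11/6
  seg 1: a=5 b=13/3 c=-11/2 d=61/54
  seg 2: a=-1 b=11/6 c=14/3 d=-5/2
  seg 3: a=3 b=11/3 c=-17/6 d=17/54
S(7/4) = 721/128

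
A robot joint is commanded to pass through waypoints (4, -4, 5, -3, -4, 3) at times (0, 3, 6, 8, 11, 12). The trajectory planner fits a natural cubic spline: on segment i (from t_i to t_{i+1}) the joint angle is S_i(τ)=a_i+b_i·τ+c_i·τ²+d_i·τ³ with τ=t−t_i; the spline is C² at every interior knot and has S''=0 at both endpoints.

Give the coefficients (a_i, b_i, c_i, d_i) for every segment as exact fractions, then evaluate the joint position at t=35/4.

Δ: Δ0=-8/3, Δ1=3, Δ2=-4, Δ3=-1/3, Δ4=7
row 1: diag=12, rhs=34; c'=1/4, d'=17/6
row 2: denom=10−3·1/4=37/4; d'=(-42−3·17/6)/(37/4)=-202/37
row 3: denom=10−2·8/37=354/37; d'=(22−2·-202/37)/(354/37)=203/59
row 4: denom=8−3·37/118=833/118; d'=(44−3·203/59)/(833/118)=3974/833
back: M4=3974/833
back: M3=203/59−37/118·3974/833=1620/833
back: M2=-202/37−8/37·1620/833=-4898/833
back: M1=17/6−1/4·-4898/833=10754/2499
M: M0=0, M1=10754/2499, M2=-4898/833, M3=1620/833, M4=3974/833, M5=0
seg 0: a=4, c=M0/2=0, d=(M1−M0)/(6·3)=5377/22491, b=Δ0−h0·(2M0+M1)/6=-12041/2499
seg 1: a=-4, c=M1/2=5377/2499, d=(M2−M1)/(6·3)=-12724/22491, b=Δ1−h1·(2M1+M2)/6=4090/2499
seg 2: a=5, c=M2/2=-2449/833, d=(M3−M2)/(6·2)=3259/4998, b=Δ2−h2·(2M2+M3)/6=-260/357
seg 3: a=-3, c=M3/2=810/833, d=(M4−M3)/(6·3)=1177/7497, b=Δ3−h3·(2M3+M4)/6=-11654/2499
seg 4: a=-4, c=M4/2=1987/833, d=(M5−M4)/(6·1)=-1987/2499, b=Δ4−h4·(2M4+M5)/6=13519/2499
t_q=35/4 → seg 3, τ=3/4; S=-3+-11654/2499·τ+810/833·τ²+1177/7497·τ³=-313709/53312

  seg 0: a=4 b=-12041/2499 c=0 d=5377/22491
  seg 1: a=-4 b=4090/2499 c=5377/2499 d=-12724/22491
  seg 2: a=5 b=-260/357 c=-2449/833 d=3259/4998
  seg 3: a=-3 b=-11654/2499 c=810/833 d=1177/7497
  seg 4: a=-4 b=13519/2499 c=1987/833 d=-1987/2499
S(35/4) = -313709/53312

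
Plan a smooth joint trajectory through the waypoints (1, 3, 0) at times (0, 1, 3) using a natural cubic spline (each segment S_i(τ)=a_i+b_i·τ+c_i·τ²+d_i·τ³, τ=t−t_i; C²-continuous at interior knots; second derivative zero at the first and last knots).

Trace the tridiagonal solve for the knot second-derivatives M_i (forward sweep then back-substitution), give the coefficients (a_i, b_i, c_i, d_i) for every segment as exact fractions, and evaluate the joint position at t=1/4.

Δ: Δ0=2, Δ1=-3/2
row 1: diag=6, rhs=-21; c'=1/3, d'=-7/2
back: M1=-7/2
M: M0=0, M1=-7/2, M2=0
seg 0: a=1, c=M0/2=0, d=(M1−M0)/(6·1)=-7/12, b=Δ0−h0·(2M0+M1)/6=31/12
seg 1: a=3, c=M1/2=-7/4, d=(M2−M1)/(6·2)=7/24, b=Δ1−h1·(2M1+M2)/6=5/6
t_q=1/4 → seg 0, τ=1/4; S=1+31/12·τ+0·τ²+-7/12·τ³=419/256

  seg 0: a=1 b=31/12 c=0 d=-7/12
  seg 1: a=3 b=5/6 c=-7/4 d=7/24
S(1/4) = 419/256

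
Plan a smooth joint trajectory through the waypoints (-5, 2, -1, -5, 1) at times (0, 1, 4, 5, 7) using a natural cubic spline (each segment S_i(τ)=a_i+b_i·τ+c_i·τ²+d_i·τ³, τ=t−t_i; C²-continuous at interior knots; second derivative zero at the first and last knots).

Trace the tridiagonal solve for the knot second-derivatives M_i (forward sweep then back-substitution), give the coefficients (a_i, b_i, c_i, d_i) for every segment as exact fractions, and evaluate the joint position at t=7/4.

  seg 0: a=-5 b=365/46 c=0 d=-43/46
  seg 1: a=2 b=118/23 c=-129/46 d=35/138
  seg 2: a=-1 b=-223/46 c=-12/23 d=63/46
  seg 3: a=-5 b=-41/23 c=165/46 d=-55/92
S(7/4) = 12887/2944

Δ: Δ0=7, Δ1=-1, Δ2=-4, Δ3=3
row 1: diag=8, rhs=-48; c'=3/8, d'=-6
row 2: denom=8−3·3/8=55/8; d'=(-18−3·-6)/(55/8)=0
row 3: denom=6−1·8/55=322/55; d'=(42−1·0)/(322/55)=165/23
back: M3=165/23
back: M2=0−8/55·165/23=-24/23
back: M1=-6−3/8·-24/23=-129/23
M: M0=0, M1=-129/23, M2=-24/23, M3=165/23, M4=0
seg 0: a=-5, c=M0/2=0, d=(M1−M0)/(6·1)=-43/46, b=Δ0−h0·(2M0+M1)/6=365/46
seg 1: a=2, c=M1/2=-129/46, d=(M2−M1)/(6·3)=35/138, b=Δ1−h1·(2M1+M2)/6=118/23
seg 2: a=-1, c=M2/2=-12/23, d=(M3−M2)/(6·1)=63/46, b=Δ2−h2·(2M2+M3)/6=-223/46
seg 3: a=-5, c=M3/2=165/46, d=(M4−M3)/(6·2)=-55/92, b=Δ3−h3·(2M3+M4)/6=-41/23
t_q=7/4 → seg 1, τ=3/4; S=2+118/23·τ+-129/46·τ²+35/138·τ³=12887/2944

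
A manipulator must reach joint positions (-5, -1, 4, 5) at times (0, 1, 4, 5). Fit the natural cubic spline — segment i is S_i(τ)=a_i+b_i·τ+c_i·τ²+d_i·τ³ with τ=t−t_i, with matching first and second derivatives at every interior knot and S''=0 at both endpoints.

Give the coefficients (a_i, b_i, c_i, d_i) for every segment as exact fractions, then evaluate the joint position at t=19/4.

  seg 0: a=-5 b=142/33 c=0 d=-10/33
  seg 1: a=-1 b=112/33 c=-10/11 d=1/9
  seg 2: a=4 b=31/33 c=1/11 d=-1/33
S(19/4) = 3339/704

Δ: Δ0=4, Δ1=5/3, Δ2=1
row 1: diag=8, rhs=-14; c'=3/8, d'=-7/4
row 2: denom=8−3·3/8=55/8; d'=(-4−3·-7/4)/(55/8)=2/11
back: M2=2/11
back: M1=-7/4−3/8·2/11=-20/11
M: M0=0, M1=-20/11, M2=2/11, M3=0
seg 0: a=-5, c=M0/2=0, d=(M1−M0)/(6·1)=-10/33, b=Δ0−h0·(2M0+M1)/6=142/33
seg 1: a=-1, c=M1/2=-10/11, d=(M2−M1)/(6·3)=1/9, b=Δ1−h1·(2M1+M2)/6=112/33
seg 2: a=4, c=M2/2=1/11, d=(M3−M2)/(6·1)=-1/33, b=Δ2−h2·(2M2+M3)/6=31/33
t_q=19/4 → seg 2, τ=3/4; S=4+31/33·τ+1/11·τ²+-1/33·τ³=3339/704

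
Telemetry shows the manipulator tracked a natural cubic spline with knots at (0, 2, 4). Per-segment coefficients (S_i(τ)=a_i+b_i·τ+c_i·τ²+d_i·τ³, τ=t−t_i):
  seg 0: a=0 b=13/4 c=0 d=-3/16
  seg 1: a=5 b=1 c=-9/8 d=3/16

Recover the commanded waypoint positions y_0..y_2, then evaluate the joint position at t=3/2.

y_0=0 y_1=5 y_2=4
S(3/2) = 543/128

y_0 = S_0(0) = a_0 = 0
y_1 = S_1(0) = a_1 = 5
y_2 = S_1(2) = 4
t_q=3/2 is in segment 0 (τ=3/2); S_0(τ)=543/128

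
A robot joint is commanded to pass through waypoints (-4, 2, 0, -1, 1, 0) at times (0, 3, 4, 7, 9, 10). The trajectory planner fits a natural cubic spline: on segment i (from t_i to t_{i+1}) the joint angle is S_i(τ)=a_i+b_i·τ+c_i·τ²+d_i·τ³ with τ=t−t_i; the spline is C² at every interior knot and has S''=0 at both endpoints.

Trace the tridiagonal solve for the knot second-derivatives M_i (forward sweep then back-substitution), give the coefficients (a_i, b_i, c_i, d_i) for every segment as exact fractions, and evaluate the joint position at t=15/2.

Δ: Δ0=2, Δ1=-2, Δ2=-1/3, Δ3=1, Δ4=-1
row 1: diag=8, rhs=-24; c'=1/8, d'=-3
row 2: denom=8−1·1/8=63/8; d'=(10−1·-3)/(63/8)=104/63
row 3: denom=10−3·8/21=62/7; d'=(8−3·104/63)/(62/7)=32/93
row 4: denom=6−2·7/31=172/31; d'=(-12−2·32/93)/(172/31)=-295/129
back: M4=-295/129
back: M3=32/93−7/31·-295/129=37/43
back: M2=104/63−8/21·37/43=512/387
back: M1=-3−1/8·512/387=-1225/387
M: M0=0, M1=-1225/387, M2=512/387, M3=37/43, M4=-295/129, M5=0
seg 0: a=-4, c=M0/2=0, d=(M1−M0)/(6·3)=-1225/6966, b=Δ0−h0·(2M0+M1)/6=2773/774
seg 1: a=2, c=M1/2=-1225/774, d=(M2−M1)/(6·1)=193/258, b=Δ1−h1·(2M1+M2)/6=-451/387
seg 2: a=0, c=M2/2=256/387, d=(M3−M2)/(6·3)=-179/6966, b=Δ2−h2·(2M2+M3)/6=-1615/774
seg 3: a=-1, c=M3/2=37/86, d=(M4−M3)/(6·2)=-203/774, b=Δ3−h3·(2M3+M4)/6=460/387
seg 4: a=1, c=M4/2=-295/258, d=(M5−M4)/(6·1)=295/774, b=Δ4−h4·(2M4+M5)/6=-92/387
t_q=15/2 → seg 3, τ=1/2; S=-1+460/387·τ+37/86·τ²+-203/774·τ³=-683/2064

  seg 0: a=-4 b=2773/774 c=0 d=-1225/6966
  seg 1: a=2 b=-451/387 c=-1225/774 d=193/258
  seg 2: a=0 b=-1615/774 c=256/387 d=-179/6966
  seg 3: a=-1 b=460/387 c=37/86 d=-203/774
  seg 4: a=1 b=-92/387 c=-295/258 d=295/774
S(15/2) = -683/2064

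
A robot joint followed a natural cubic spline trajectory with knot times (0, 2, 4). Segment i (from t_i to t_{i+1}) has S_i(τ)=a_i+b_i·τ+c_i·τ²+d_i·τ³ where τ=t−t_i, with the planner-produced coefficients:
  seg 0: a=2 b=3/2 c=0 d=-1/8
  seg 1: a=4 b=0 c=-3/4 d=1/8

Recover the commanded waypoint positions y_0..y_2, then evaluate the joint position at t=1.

y_0 = S_0(0) = a_0 = 2
y_1 = S_1(0) = a_1 = 4
y_2 = S_1(2) = 2
t_q=1 is in segment 0 (τ=1); S_0(τ)=27/8

y_0=2 y_1=4 y_2=2
S(1) = 27/8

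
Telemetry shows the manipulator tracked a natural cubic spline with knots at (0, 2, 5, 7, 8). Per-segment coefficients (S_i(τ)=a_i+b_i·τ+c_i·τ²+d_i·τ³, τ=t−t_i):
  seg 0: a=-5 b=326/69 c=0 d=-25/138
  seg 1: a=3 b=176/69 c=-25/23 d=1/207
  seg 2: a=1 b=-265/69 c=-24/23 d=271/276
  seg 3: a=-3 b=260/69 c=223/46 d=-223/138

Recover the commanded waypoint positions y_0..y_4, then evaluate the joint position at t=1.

y_0 = S_0(0) = a_0 = -5
y_1 = S_1(0) = a_1 = 3
y_2 = S_2(0) = a_2 = 1
y_3 = S_3(0) = a_3 = -3
y_4 = S_3(1) = 4
t_q=1 is in segment 0 (τ=1); S_0(τ)=-21/46

y_0=-5 y_1=3 y_2=1 y_3=-3 y_4=4
S(1) = -21/46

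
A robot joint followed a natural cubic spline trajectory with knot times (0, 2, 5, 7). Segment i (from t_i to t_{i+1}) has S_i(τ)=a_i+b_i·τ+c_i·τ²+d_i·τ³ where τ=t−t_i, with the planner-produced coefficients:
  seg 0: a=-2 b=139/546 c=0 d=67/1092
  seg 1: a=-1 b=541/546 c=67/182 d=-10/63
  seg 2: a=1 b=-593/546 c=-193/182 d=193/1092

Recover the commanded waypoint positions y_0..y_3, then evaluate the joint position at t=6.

y_0 = S_0(0) = a_0 = -2
y_1 = S_1(0) = a_1 = -1
y_2 = S_2(0) = a_2 = 1
y_3 = S_2(2) = -4
t_q=6 is in segment 2 (τ=1); S_2(τ)=-353/364

y_0=-2 y_1=-1 y_2=1 y_3=-4
S(6) = -353/364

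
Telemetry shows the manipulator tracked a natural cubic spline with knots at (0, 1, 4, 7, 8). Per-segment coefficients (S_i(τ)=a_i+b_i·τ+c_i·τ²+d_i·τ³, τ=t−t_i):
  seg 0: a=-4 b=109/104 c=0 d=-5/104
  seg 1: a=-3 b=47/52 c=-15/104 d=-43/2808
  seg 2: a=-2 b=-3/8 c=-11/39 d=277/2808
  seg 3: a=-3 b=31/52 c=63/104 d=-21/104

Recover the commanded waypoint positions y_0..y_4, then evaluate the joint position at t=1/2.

y_0=-4 y_1=-3 y_2=-2 y_3=-3 y_4=-2
S(1/2) = -2897/832

y_0 = S_0(0) = a_0 = -4
y_1 = S_1(0) = a_1 = -3
y_2 = S_2(0) = a_2 = -2
y_3 = S_3(0) = a_3 = -3
y_4 = S_3(1) = -2
t_q=1/2 is in segment 0 (τ=1/2); S_0(τ)=-2897/832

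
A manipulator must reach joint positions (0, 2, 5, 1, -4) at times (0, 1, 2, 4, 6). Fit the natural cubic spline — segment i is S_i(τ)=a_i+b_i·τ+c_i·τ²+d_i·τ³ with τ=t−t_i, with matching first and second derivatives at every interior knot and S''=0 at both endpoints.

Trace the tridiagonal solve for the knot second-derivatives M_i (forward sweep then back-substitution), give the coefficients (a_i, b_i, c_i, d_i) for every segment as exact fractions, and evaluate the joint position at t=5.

Δ: Δ0=2, Δ1=3, Δ2=-2, Δ3=-5/2
row 1: diag=4, rhs=6; c'=1/4, d'=3/2
row 2: denom=6−1·1/4=23/4; d'=(-30−1·3/2)/(23/4)=-126/23
row 3: denom=8−2·8/23=168/23; d'=(-3−2·-126/23)/(168/23)=61/56
back: M3=61/56
back: M2=-126/23−8/23·61/56=-41/7
back: M1=3/2−1/4·-41/7=83/28
M: M0=0, M1=83/28, M2=-41/7, M3=61/56, M4=0
seg 0: a=0, c=M0/2=0, d=(M1−M0)/(6·1)=83/168, b=Δ0−h0·(2M0+M1)/6=253/168
seg 1: a=2, c=M1/2=83/56, d=(M2−M1)/(6·1)=-247/168, b=Δ1−h1·(2M1+M2)/6=251/84
seg 2: a=5, c=M2/2=-41/14, d=(M3−M2)/(6·2)=389/672, b=Δ2−h2·(2M2+M3)/6=37/24
seg 3: a=1, c=M3/2=61/112, d=(M4−M3)/(6·2)=-61/672, b=Δ3−h3·(2M3+M4)/6=-271/84
t_q=5 → seg 3, τ=1; S=1+-271/84·τ+61/112·τ²+-61/672·τ³=-397/224

  seg 0: a=0 b=253/168 c=0 d=83/168
  seg 1: a=2 b=251/84 c=83/56 d=-247/168
  seg 2: a=5 b=37/24 c=-41/14 d=389/672
  seg 3: a=1 b=-271/84 c=61/112 d=-61/672
S(5) = -397/224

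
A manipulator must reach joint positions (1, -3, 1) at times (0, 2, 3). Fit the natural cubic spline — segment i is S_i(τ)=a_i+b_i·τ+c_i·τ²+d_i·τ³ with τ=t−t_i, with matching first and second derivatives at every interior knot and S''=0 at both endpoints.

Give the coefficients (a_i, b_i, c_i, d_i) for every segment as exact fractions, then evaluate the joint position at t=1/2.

Δ: Δ0=-2, Δ1=4
row 1: diag=6, rhs=36; c'=1/6, d'=6
back: M1=6
M: M0=0, M1=6, M2=0
seg 0: a=1, c=M0/2=0, d=(M1−M0)/(6·2)=1/2, b=Δ0−h0·(2M0+M1)/6=-4
seg 1: a=-3, c=M1/2=3, d=(M2−M1)/(6·1)=-1, b=Δ1−h1·(2M1+M2)/6=2
t_q=1/2 → seg 0, τ=1/2; S=1+-4·τ+0·τ²+1/2·τ³=-15/16

  seg 0: a=1 b=-4 c=0 d=1/2
  seg 1: a=-3 b=2 c=3 d=-1
S(1/2) = -15/16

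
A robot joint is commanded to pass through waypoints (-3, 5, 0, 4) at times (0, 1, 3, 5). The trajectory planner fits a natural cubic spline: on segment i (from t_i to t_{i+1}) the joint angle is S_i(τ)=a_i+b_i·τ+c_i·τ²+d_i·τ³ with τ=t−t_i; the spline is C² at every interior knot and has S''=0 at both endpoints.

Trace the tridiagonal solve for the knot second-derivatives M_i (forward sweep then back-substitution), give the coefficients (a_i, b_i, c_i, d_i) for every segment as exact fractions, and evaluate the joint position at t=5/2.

  seg 0: a=-3 b=445/44 c=0 d=-93/44
  seg 1: a=5 b=83/22 c=-279/44 d=141/88
  seg 2: a=0 b=-26/11 c=36/11 d=-6/11
S(5/2) = 1267/704

Δ: Δ0=8, Δ1=-5/2, Δ2=2
row 1: diag=6, rhs=-63; c'=1/3, d'=-21/2
row 2: denom=8−2·1/3=22/3; d'=(27−2·-21/2)/(22/3)=72/11
back: M2=72/11
back: M1=-21/2−1/3·72/11=-279/22
M: M0=0, M1=-279/22, M2=72/11, M3=0
seg 0: a=-3, c=M0/2=0, d=(M1−M0)/(6·1)=-93/44, b=Δ0−h0·(2M0+M1)/6=445/44
seg 1: a=5, c=M1/2=-279/44, d=(M2−M1)/(6·2)=141/88, b=Δ1−h1·(2M1+M2)/6=83/22
seg 2: a=0, c=M2/2=36/11, d=(M3−M2)/(6·2)=-6/11, b=Δ2−h2·(2M2+M3)/6=-26/11
t_q=5/2 → seg 1, τ=3/2; S=5+83/22·τ+-279/44·τ²+141/88·τ³=1267/704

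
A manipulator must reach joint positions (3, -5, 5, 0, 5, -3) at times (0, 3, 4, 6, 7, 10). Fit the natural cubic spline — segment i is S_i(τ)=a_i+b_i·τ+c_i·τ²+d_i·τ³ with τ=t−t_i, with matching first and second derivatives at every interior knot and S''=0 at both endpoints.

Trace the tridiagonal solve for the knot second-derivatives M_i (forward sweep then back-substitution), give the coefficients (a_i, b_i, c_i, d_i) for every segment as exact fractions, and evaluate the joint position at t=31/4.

  seg 0: a=3 b=-11251/1302 c=0 d=2593/3906
  seg 1: a=-5 b=6043/651 c=2593/434 d=-6845/1302
  seg 2: a=5 b=7109/1302 c=-2126/217 d=541/186
  seg 3: a=0 b=1529/1302 c=1661/217 d=-4985/1302
  seg 4: a=5 b=3253/651 c=-1663/434 d=1663/3906
S(31/4) = 26871/3968

Δ: Δ0=-8/3, Δ1=10, Δ2=-5/2, Δ3=5, Δ4=-8/3
row 1: diag=8, rhs=76; c'=1/8, d'=19/2
row 2: denom=6−1·1/8=47/8; d'=(-75−1·19/2)/(47/8)=-676/47
row 3: denom=6−2·16/47=250/47; d'=(45−2·-676/47)/(250/47)=3467/250
row 4: denom=8−1·47/250=1953/250; d'=(-46−1·3467/250)/(1953/250)=-1663/217
back: M4=-1663/217
back: M3=3467/250−47/250·-1663/217=3322/217
back: M2=-676/47−16/47·3322/217=-4252/217
back: M1=19/2−1/8·-4252/217=2593/217
M: M0=0, M1=2593/217, M2=-4252/217, M3=3322/217, M4=-1663/217, M5=0
seg 0: a=3, c=M0/2=0, d=(M1−M0)/(6·3)=2593/3906, b=Δ0−h0·(2M0+M1)/6=-11251/1302
seg 1: a=-5, c=M1/2=2593/434, d=(M2−M1)/(6·1)=-6845/1302, b=Δ1−h1·(2M1+M2)/6=6043/651
seg 2: a=5, c=M2/2=-2126/217, d=(M3−M2)/(6·2)=541/186, b=Δ2−h2·(2M2+M3)/6=7109/1302
seg 3: a=0, c=M3/2=1661/217, d=(M4−M3)/(6·1)=-4985/1302, b=Δ3−h3·(2M3+M4)/6=1529/1302
seg 4: a=5, c=M4/2=-1663/434, d=(M5−M4)/(6·3)=1663/3906, b=Δ4−h4·(2M4+M5)/6=3253/651
t_q=31/4 → seg 4, τ=3/4; S=5+3253/651·τ+-1663/434·τ²+1663/3906·τ³=26871/3968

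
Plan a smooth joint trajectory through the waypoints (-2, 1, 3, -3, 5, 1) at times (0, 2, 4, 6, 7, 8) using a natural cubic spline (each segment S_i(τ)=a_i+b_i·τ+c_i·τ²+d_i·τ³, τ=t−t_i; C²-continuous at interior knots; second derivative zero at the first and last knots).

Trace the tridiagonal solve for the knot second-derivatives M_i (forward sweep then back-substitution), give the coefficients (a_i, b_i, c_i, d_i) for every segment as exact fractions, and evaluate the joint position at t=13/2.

  seg 0: a=-2 b=615/626 c=0 d=81/626
  seg 1: a=1 b=1587/626 c=243/313 d=-1933/2504
  seg 2: a=3 b=-1134/313 c=-4827/1252 d=5217/2504
  seg 3: a=-3 b=3729/626 c=2706/313 d=-4133/626
  seg 4: a=5 b=1077/313 c=-6987/626 d=2329/626
S(13/2) = 6583/5008

Δ: Δ0=3/2, Δ1=1, Δ2=-3, Δ3=8, Δ4=-4
row 1: diag=8, rhs=-3; c'=1/4, d'=-3/8
row 2: denom=8−2·1/4=15/2; d'=(-24−2·-3/8)/(15/2)=-31/10
row 3: denom=6−2·4/15=82/15; d'=(66−2·-31/10)/(82/15)=1083/82
row 4: denom=4−1·15/82=313/82; d'=(-72−1·1083/82)/(313/82)=-6987/313
back: M4=-6987/313
back: M3=1083/82−15/82·-6987/313=5412/313
back: M2=-31/10−4/15·5412/313=-4827/626
back: M1=-3/8−1/4·-4827/626=486/313
M: M0=0, M1=486/313, M2=-4827/626, M3=5412/313, M4=-6987/313, M5=0
seg 0: a=-2, c=M0/2=0, d=(M1−M0)/(6·2)=81/626, b=Δ0−h0·(2M0+M1)/6=615/626
seg 1: a=1, c=M1/2=243/313, d=(M2−M1)/(6·2)=-1933/2504, b=Δ1−h1·(2M1+M2)/6=1587/626
seg 2: a=3, c=M2/2=-4827/1252, d=(M3−M2)/(6·2)=5217/2504, b=Δ2−h2·(2M2+M3)/6=-1134/313
seg 3: a=-3, c=M3/2=2706/313, d=(M4−M3)/(6·1)=-4133/626, b=Δ3−h3·(2M3+M4)/6=3729/626
seg 4: a=5, c=M4/2=-6987/626, d=(M5−M4)/(6·1)=2329/626, b=Δ4−h4·(2M4+M5)/6=1077/313
t_q=13/2 → seg 3, τ=1/2; S=-3+3729/626·τ+2706/313·τ²+-4133/626·τ³=6583/5008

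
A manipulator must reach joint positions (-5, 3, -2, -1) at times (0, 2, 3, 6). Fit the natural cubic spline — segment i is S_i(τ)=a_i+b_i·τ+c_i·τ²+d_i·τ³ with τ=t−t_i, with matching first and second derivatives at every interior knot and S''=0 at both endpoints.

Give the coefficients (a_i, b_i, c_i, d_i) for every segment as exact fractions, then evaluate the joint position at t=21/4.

Δ: Δ0=4, Δ1=-5, Δ2=1/3
row 1: diag=6, rhs=-54; c'=1/6, d'=-9
row 2: denom=8−1·1/6=47/6; d'=(32−1·-9)/(47/6)=246/47
back: M2=246/47
back: M1=-9−1/6·246/47=-464/47
M: M0=0, M1=-464/47, M2=246/47, M3=0
seg 0: a=-5, c=M0/2=0, d=(M1−M0)/(6·2)=-116/141, b=Δ0−h0·(2M0+M1)/6=1028/141
seg 1: a=3, c=M1/2=-232/47, d=(M2−M1)/(6·1)=355/141, b=Δ1−h1·(2M1+M2)/6=-364/141
seg 2: a=-2, c=M2/2=123/47, d=(M3−M2)/(6·3)=-41/141, b=Δ2−h2·(2M2+M3)/6=-691/141
t_q=21/4 → seg 2, τ=9/4; S=-2+-691/141·τ+123/47·τ²+-41/141·τ³=-9295/3008

  seg 0: a=-5 b=1028/141 c=0 d=-116/141
  seg 1: a=3 b=-364/141 c=-232/47 d=355/141
  seg 2: a=-2 b=-691/141 c=123/47 d=-41/141
S(21/4) = -9295/3008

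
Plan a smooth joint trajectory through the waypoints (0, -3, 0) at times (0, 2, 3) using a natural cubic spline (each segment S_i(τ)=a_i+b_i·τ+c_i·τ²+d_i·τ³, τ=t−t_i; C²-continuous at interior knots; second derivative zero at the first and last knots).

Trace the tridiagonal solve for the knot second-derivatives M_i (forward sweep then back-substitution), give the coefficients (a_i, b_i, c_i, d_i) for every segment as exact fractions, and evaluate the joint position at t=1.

Δ: Δ0=-3/2, Δ1=3
row 1: diag=6, rhs=27; c'=1/6, d'=9/2
back: M1=9/2
M: M0=0, M1=9/2, M2=0
seg 0: a=0, c=M0/2=0, d=(M1−M0)/(6·2)=3/8, b=Δ0−h0·(2M0+M1)/6=-3
seg 1: a=-3, c=M1/2=9/4, d=(M2−M1)/(6·1)=-3/4, b=Δ1−h1·(2M1+M2)/6=3/2
t_q=1 → seg 0, τ=1; S=0+-3·τ+0·τ²+3/8·τ³=-21/8

  seg 0: a=0 b=-3 c=0 d=3/8
  seg 1: a=-3 b=3/2 c=9/4 d=-3/4
S(1) = -21/8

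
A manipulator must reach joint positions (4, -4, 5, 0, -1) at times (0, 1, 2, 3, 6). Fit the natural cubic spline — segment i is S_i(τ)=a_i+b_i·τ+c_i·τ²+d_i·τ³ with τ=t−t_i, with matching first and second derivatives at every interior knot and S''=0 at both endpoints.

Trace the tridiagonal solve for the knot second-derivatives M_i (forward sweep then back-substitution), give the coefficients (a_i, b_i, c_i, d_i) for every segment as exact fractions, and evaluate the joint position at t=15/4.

Δ: Δ0=-8, Δ1=9, Δ2=-5, Δ3=-1/3
row 1: diag=4, rhs=102; c'=1/4, d'=51/2
row 2: denom=4−1·1/4=15/4; d'=(-84−1·51/2)/(15/4)=-146/5
row 3: denom=8−1·4/15=116/15; d'=(28−1·-146/5)/(116/15)=429/58
back: M3=429/58
back: M2=-146/5−4/15·429/58=-904/29
back: M1=51/2−1/4·-904/29=1931/58
M: M0=0, M1=1931/58, M2=-904/29, M3=429/58, M4=0
seg 0: a=4, c=M0/2=0, d=(M1−M0)/(6·1)=1931/348, b=Δ0−h0·(2M0+M1)/6=-4715/348
seg 1: a=-4, c=M1/2=1931/116, d=(M2−M1)/(6·1)=-3739/348, b=Δ1−h1·(2M1+M2)/6=539/174
seg 2: a=5, c=M2/2=-452/29, d=(M3−M2)/(6·1)=2237/348, b=Δ2−h2·(2M2+M3)/6=1447/348
seg 3: a=0, c=M3/2=429/116, d=(M4−M3)/(6·3)=-143/348, b=Δ3−h3·(2M3+M4)/6=-1345/174
t_q=15/4 → seg 3, τ=3/4; S=0+-1345/174·τ+429/116·τ²+-143/348·τ³=-28883/7424

  seg 0: a=4 b=-4715/348 c=0 d=1931/348
  seg 1: a=-4 b=539/174 c=1931/116 d=-3739/348
  seg 2: a=5 b=1447/348 c=-452/29 d=2237/348
  seg 3: a=0 b=-1345/174 c=429/116 d=-143/348
S(15/4) = -28883/7424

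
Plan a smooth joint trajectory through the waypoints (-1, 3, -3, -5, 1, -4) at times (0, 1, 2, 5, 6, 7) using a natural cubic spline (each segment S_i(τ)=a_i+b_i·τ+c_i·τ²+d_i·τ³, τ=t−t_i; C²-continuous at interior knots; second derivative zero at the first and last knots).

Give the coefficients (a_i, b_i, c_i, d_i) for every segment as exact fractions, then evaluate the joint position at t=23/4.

Δ: Δ0=4, Δ1=-6, Δ2=-2/3, Δ3=6, Δ4=-5
row 1: diag=4, rhs=-60; c'=1/4, d'=-15
row 2: denom=8−1·1/4=31/4; d'=(32−1·-15)/(31/4)=188/31
row 3: denom=8−3·12/31=212/31; d'=(40−3·188/31)/(212/31)=169/53
row 4: denom=4−1·31/212=817/212; d'=(-66−1·169/53)/(817/212)=-772/43
back: M4=-772/43
back: M3=169/53−31/212·-772/43=250/43
back: M2=188/31−12/31·250/43=164/43
back: M1=-15−1/4·164/43=-686/43
M: M0=0, M1=-686/43, M2=164/43, M3=250/43, M4=-772/43, M5=0
seg 0: a=-1, c=M0/2=0, d=(M1−M0)/(6·1)=-343/129, b=Δ0−h0·(2M0+M1)/6=859/129
seg 1: a=3, c=M1/2=-343/43, d=(M2−M1)/(6·1)=425/129, b=Δ1−h1·(2M1+M2)/6=-170/129
seg 2: a=-3, c=M2/2=82/43, d=(M3−M2)/(6·3)=1/9, b=Δ2−h2·(2M2+M3)/6=-953/129
seg 3: a=-5, c=M3/2=125/43, d=(M4−M3)/(6·1)=-511/129, b=Δ3−h3·(2M3+M4)/6=910/129
seg 4: a=1, c=M4/2=-386/43, d=(M5−M4)/(6·1)=386/129, b=Δ4−h4·(2M4+M5)/6=127/129
t_q=23/4 → seg 3, τ=3/4; S=-5+910/129·τ+125/43·τ²+-511/129·τ³=701/2752

  seg 0: a=-1 b=859/129 c=0 d=-343/129
  seg 1: a=3 b=-170/129 c=-343/43 d=425/129
  seg 2: a=-3 b=-953/129 c=82/43 d=1/9
  seg 3: a=-5 b=910/129 c=125/43 d=-511/129
  seg 4: a=1 b=127/129 c=-386/43 d=386/129
S(23/4) = 701/2752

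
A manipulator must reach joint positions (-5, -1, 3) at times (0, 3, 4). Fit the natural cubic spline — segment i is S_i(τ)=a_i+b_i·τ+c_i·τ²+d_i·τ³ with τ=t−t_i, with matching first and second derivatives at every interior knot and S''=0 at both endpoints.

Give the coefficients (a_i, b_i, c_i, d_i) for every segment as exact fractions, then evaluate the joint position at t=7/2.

  seg 0: a=-5 b=1/3 c=0 d=1/9
  seg 1: a=-1 b=10/3 c=1 d=-1/3
S(7/2) = 7/8

Δ: Δ0=4/3, Δ1=4
row 1: diag=8, rhs=16; c'=1/8, d'=2
back: M1=2
M: M0=0, M1=2, M2=0
seg 0: a=-5, c=M0/2=0, d=(M1−M0)/(6·3)=1/9, b=Δ0−h0·(2M0+M1)/6=1/3
seg 1: a=-1, c=M1/2=1, d=(M2−M1)/(6·1)=-1/3, b=Δ1−h1·(2M1+M2)/6=10/3
t_q=7/2 → seg 1, τ=1/2; S=-1+10/3·τ+1·τ²+-1/3·τ³=7/8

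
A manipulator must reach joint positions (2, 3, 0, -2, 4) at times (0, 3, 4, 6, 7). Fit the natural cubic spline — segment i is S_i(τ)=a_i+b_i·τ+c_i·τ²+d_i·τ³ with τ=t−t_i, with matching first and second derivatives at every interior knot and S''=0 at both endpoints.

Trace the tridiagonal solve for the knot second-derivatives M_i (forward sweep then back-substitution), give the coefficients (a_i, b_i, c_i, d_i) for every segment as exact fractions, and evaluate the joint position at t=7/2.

  seg 0: a=2 b=596/375 c=0 d=-157/1125
  seg 1: a=3 b=-817/375 c=-157/125 d=163/375
  seg 2: a=0 b=-254/75 c=6/125 d=859/1500
  seg 3: a=-2 b=1379/375 c=871/250 d=-871/750
S(7/2) = 1651/1000

Δ: Δ0=1/3, Δ1=-3, Δ2=-1, Δ3=6
row 1: diag=8, rhs=-20; c'=1/8, d'=-5/2
row 2: denom=6−1·1/8=47/8; d'=(12−1·-5/2)/(47/8)=116/47
row 3: denom=6−2·16/47=250/47; d'=(42−2·116/47)/(250/47)=871/125
back: M3=871/125
back: M2=116/47−16/47·871/125=12/125
back: M1=-5/2−1/8·12/125=-314/125
M: M0=0, M1=-314/125, M2=12/125, M3=871/125, M4=0
seg 0: a=2, c=M0/2=0, d=(M1−M0)/(6·3)=-157/1125, b=Δ0−h0·(2M0+M1)/6=596/375
seg 1: a=3, c=M1/2=-157/125, d=(M2−M1)/(6·1)=163/375, b=Δ1−h1·(2M1+M2)/6=-817/375
seg 2: a=0, c=M2/2=6/125, d=(M3−M2)/(6·2)=859/1500, b=Δ2−h2·(2M2+M3)/6=-254/75
seg 3: a=-2, c=M3/2=871/250, d=(M4−M3)/(6·1)=-871/750, b=Δ3−h3·(2M3+M4)/6=1379/375
t_q=7/2 → seg 1, τ=1/2; S=3+-817/375·τ+-157/125·τ²+163/375·τ³=1651/1000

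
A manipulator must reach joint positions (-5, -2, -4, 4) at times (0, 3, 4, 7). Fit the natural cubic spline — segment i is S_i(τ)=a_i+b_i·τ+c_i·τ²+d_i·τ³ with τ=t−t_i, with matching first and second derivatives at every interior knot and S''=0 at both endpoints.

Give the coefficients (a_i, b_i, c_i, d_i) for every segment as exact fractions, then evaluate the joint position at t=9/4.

Δ: Δ0=1, Δ1=-2, Δ2=8/3
row 1: diag=8, rhs=-18; c'=1/8, d'=-9/4
row 2: denom=8−1·1/8=63/8; d'=(28−1·-9/4)/(63/8)=242/63
back: M2=242/63
back: M1=-9/4−1/8·242/63=-172/63
M: M0=0, M1=-172/63, M2=242/63, M3=0
seg 0: a=-5, c=M0/2=0, d=(M1−M0)/(6·3)=-86/567, b=Δ0−h0·(2M0+M1)/6=149/63
seg 1: a=-2, c=M1/2=-86/63, d=(M2−M1)/(6·1)=23/21, b=Δ1−h1·(2M1+M2)/6=-109/63
seg 2: a=-4, c=M2/2=121/63, d=(M3−M2)/(6·3)=-121/567, b=Δ2−h2·(2M2+M3)/6=-74/63
t_q=9/4 → seg 0, τ=9/4; S=-5+149/63·τ+0·τ²+-86/567·τ³=-45/32

  seg 0: a=-5 b=149/63 c=0 d=-86/567
  seg 1: a=-2 b=-109/63 c=-86/63 d=23/21
  seg 2: a=-4 b=-74/63 c=121/63 d=-121/567
S(9/4) = -45/32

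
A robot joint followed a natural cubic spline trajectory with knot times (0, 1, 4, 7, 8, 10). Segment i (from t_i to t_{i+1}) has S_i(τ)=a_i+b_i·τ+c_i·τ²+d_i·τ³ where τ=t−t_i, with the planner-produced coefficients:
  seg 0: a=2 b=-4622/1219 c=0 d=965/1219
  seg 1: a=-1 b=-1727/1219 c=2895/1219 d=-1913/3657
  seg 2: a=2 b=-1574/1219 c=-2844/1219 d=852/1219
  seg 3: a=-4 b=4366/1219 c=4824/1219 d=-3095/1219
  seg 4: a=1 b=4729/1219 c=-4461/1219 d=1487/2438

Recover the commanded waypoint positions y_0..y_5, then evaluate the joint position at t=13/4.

y_0=2 y_1=-1 y_2=2 y_3=-4 y_4=1 y_5=-1
S(13/4) = 146417/78016

y_0 = S_0(0) = a_0 = 2
y_1 = S_1(0) = a_1 = -1
y_2 = S_2(0) = a_2 = 2
y_3 = S_3(0) = a_3 = -4
y_4 = S_4(0) = a_4 = 1
y_5 = S_4(2) = -1
t_q=13/4 is in segment 1 (τ=9/4); S_1(τ)=146417/78016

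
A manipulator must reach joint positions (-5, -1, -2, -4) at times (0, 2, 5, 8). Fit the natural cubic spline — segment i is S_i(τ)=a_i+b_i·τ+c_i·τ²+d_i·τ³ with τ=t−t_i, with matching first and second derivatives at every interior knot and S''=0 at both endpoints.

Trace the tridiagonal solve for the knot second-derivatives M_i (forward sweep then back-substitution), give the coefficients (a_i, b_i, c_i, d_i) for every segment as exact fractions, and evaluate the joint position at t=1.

Δ: Δ0=2, Δ1=-1/3, Δ2=-2/3
row 1: diag=10, rhs=-14; c'=3/10, d'=-7/5
row 2: denom=12−3·3/10=111/10; d'=(-2−3·-7/5)/(111/10)=22/111
back: M2=22/111
back: M1=-7/5−3/10·22/111=-54/37
M: M0=0, M1=-54/37, M2=22/111, M3=0
seg 0: a=-5, c=M0/2=0, d=(M1−M0)/(6·2)=-9/74, b=Δ0−h0·(2M0+M1)/6=92/37
seg 1: a=-1, c=M1/2=-27/37, d=(M2−M1)/(6·3)=92/999, b=Δ1−h1·(2M1+M2)/6=38/37
seg 2: a=-2, c=M2/2=11/111, d=(M3−M2)/(6·3)=-11/999, b=Δ2−h2·(2M2+M3)/6=-32/37
t_q=1 → seg 0, τ=1; S=-5+92/37·τ+0·τ²+-9/74·τ³=-195/74

  seg 0: a=-5 b=92/37 c=0 d=-9/74
  seg 1: a=-1 b=38/37 c=-27/37 d=92/999
  seg 2: a=-2 b=-32/37 c=11/111 d=-11/999
S(1) = -195/74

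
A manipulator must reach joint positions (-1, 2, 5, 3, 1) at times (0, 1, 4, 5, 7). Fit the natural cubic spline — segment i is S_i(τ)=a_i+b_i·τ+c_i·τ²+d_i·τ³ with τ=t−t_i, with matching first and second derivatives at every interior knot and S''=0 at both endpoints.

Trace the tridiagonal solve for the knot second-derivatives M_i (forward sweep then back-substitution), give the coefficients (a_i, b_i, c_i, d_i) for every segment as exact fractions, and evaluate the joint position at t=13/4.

  seg 0: a=-1 b=1003/322 c=0 d=-37/322
  seg 1: a=2 b=446/161 c=-111/322 d=-79/966
  seg 2: a=5 b=-485/322 c=-174/161 d=27/46
  seg 3: a=3 b=-307/161 c=219/322 d=-73/644
S(13/4) = 114503/20608

Δ: Δ0=3, Δ1=1, Δ2=-2, Δ3=-1
row 1: diag=8, rhs=-12; c'=3/8, d'=-3/2
row 2: denom=8−3·3/8=55/8; d'=(-18−3·-3/2)/(55/8)=-108/55
row 3: denom=6−1·8/55=322/55; d'=(6−1·-108/55)/(322/55)=219/161
back: M3=219/161
back: M2=-108/55−8/55·219/161=-348/161
back: M1=-3/2−3/8·-348/161=-111/161
M: M0=0, M1=-111/161, M2=-348/161, M3=219/161, M4=0
seg 0: a=-1, c=M0/2=0, d=(M1−M0)/(6·1)=-37/322, b=Δ0−h0·(2M0+M1)/6=1003/322
seg 1: a=2, c=M1/2=-111/322, d=(M2−M1)/(6·3)=-79/966, b=Δ1−h1·(2M1+M2)/6=446/161
seg 2: a=5, c=M2/2=-174/161, d=(M3−M2)/(6·1)=27/46, b=Δ2−h2·(2M2+M3)/6=-485/322
seg 3: a=3, c=M3/2=219/322, d=(M4−M3)/(6·2)=-73/644, b=Δ3−h3·(2M3+M4)/6=-307/161
t_q=13/4 → seg 1, τ=9/4; S=2+446/161·τ+-111/322·τ²+-79/966·τ³=114503/20608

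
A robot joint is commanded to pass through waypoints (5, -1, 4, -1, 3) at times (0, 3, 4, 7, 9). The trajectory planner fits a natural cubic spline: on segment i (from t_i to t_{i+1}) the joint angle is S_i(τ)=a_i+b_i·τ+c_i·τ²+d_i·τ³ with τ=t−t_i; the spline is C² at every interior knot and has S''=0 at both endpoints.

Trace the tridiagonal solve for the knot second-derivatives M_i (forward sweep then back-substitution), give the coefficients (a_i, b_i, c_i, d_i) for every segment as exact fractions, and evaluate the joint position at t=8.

Δ: Δ0=-2, Δ1=5, Δ2=-5/3, Δ3=2
row 1: diag=8, rhs=42; c'=1/8, d'=21/4
row 2: denom=8−1·1/8=63/8; d'=(-40−1·21/4)/(63/8)=-362/63
row 3: denom=10−3·8/21=62/7; d'=(22−3·-362/63)/(62/7)=412/93
back: M3=412/93
back: M2=-362/63−8/21·412/93=-2074/279
back: M1=21/4−1/8·-2074/279=1724/279
M: M0=0, M1=1724/279, M2=-2074/279, M3=412/93, M4=0
seg 0: a=5, c=M0/2=0, d=(M1−M0)/(6·3)=862/2511, b=Δ0−h0·(2M0+M1)/6=-1420/279
seg 1: a=-1, c=M1/2=862/279, d=(M2−M1)/(6·1)=-211/93, b=Δ1−h1·(2M1+M2)/6=1166/279
seg 2: a=4, c=M2/2=-1037/279, d=(M3−M2)/(6·3)=1655/2511, b=Δ2−h2·(2M2+M3)/6=991/279
seg 3: a=-1, c=M3/2=206/93, d=(M4−M3)/(6·2)=-103/279, b=Δ3−h3·(2M3+M4)/6=-266/279
t_q=8 → seg 3, τ=1; S=-1+-266/279·τ+206/93·τ²+-103/279·τ³=-10/93

  seg 0: a=5 b=-1420/279 c=0 d=862/2511
  seg 1: a=-1 b=1166/279 c=862/279 d=-211/93
  seg 2: a=4 b=991/279 c=-1037/279 d=1655/2511
  seg 3: a=-1 b=-266/279 c=206/93 d=-103/279
S(8) = -10/93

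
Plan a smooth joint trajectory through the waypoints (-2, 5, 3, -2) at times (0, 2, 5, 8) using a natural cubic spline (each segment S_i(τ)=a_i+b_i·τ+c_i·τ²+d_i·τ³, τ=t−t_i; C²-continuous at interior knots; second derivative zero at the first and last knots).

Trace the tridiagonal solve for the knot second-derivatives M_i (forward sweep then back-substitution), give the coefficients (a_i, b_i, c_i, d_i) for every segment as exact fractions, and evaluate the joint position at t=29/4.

  seg 0: a=-2 b=965/222 c=0 d=-47/222
  seg 1: a=5 b=401/222 c=-47/37 d=11/74
  seg 2: a=3 b=-200/111 c=5/74 d=-5/666
S(29/4) = -3777/4736

Δ: Δ0=7/2, Δ1=-2/3, Δ2=-5/3
row 1: diag=10, rhs=-25; c'=3/10, d'=-5/2
row 2: denom=12−3·3/10=111/10; d'=(-6−3·-5/2)/(111/10)=5/37
back: M2=5/37
back: M1=-5/2−3/10·5/37=-94/37
M: M0=0, M1=-94/37, M2=5/37, M3=0
seg 0: a=-2, c=M0/2=0, d=(M1−M0)/(6·2)=-47/222, b=Δ0−h0·(2M0+M1)/6=965/222
seg 1: a=5, c=M1/2=-47/37, d=(M2−M1)/(6·3)=11/74, b=Δ1−h1·(2M1+M2)/6=401/222
seg 2: a=3, c=M2/2=5/74, d=(M3−M2)/(6·3)=-5/666, b=Δ2−h2·(2M2+M3)/6=-200/111
t_q=29/4 → seg 2, τ=9/4; S=3+-200/111·τ+5/74·τ²+-5/666·τ³=-3777/4736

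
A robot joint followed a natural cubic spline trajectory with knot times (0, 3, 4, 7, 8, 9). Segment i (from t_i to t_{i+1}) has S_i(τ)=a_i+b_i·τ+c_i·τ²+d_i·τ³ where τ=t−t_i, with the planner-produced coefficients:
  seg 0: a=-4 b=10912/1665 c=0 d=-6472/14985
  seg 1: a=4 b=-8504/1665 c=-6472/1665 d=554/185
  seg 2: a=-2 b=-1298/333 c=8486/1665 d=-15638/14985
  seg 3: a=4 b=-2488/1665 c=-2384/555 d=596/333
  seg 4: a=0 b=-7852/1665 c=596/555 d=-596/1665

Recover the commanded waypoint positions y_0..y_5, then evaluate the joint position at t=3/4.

y_0 = S_0(0) = a_0 = -4
y_1 = S_1(0) = a_1 = 4
y_2 = S_2(0) = a_2 = -2
y_3 = S_3(0) = a_3 = 4
y_4 = S_4(0) = a_4 = 0
y_5 = S_4(1) = -4
t_q=3/4 is in segment 0 (τ=3/4); S_0(τ)=217/296

y_0=-4 y_1=4 y_2=-2 y_3=4 y_4=0 y_5=-4
S(3/4) = 217/296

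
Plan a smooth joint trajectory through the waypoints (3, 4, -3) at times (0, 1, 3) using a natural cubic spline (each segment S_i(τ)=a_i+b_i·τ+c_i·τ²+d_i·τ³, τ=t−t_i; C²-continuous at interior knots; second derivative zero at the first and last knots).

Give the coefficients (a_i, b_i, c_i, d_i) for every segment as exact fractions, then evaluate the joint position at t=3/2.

Δ: Δ0=1, Δ1=-7/2
row 1: diag=6, rhs=-27; c'=1/3, d'=-9/2
back: M1=-9/2
M: M0=0, M1=-9/2, M2=0
seg 0: a=3, c=M0/2=0, d=(M1−M0)/(6·1)=-3/4, b=Δ0−h0·(2M0+M1)/6=7/4
seg 1: a=4, c=M1/2=-9/4, d=(M2−M1)/(6·2)=3/8, b=Δ1−h1·(2M1+M2)/6=-1/2
t_q=3/2 → seg 1, τ=1/2; S=4+-1/2·τ+-9/4·τ²+3/8·τ³=207/64

  seg 0: a=3 b=7/4 c=0 d=-3/4
  seg 1: a=4 b=-1/2 c=-9/4 d=3/8
S(3/2) = 207/64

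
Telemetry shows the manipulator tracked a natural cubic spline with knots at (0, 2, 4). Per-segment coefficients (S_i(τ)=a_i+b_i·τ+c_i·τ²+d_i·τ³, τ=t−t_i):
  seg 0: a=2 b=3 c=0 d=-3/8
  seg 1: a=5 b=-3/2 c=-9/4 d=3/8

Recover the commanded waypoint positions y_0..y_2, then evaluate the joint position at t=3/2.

y_0=2 y_1=5 y_2=-4
S(3/2) = 335/64

y_0 = S_0(0) = a_0 = 2
y_1 = S_1(0) = a_1 = 5
y_2 = S_1(2) = -4
t_q=3/2 is in segment 0 (τ=3/2); S_0(τ)=335/64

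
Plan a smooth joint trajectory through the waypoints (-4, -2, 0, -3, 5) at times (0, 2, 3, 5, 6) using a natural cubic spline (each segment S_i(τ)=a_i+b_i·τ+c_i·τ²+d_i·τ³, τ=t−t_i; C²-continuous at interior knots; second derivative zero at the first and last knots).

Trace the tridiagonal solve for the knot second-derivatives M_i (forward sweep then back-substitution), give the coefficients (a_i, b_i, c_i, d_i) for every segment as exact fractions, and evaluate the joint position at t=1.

  seg 0: a=-4 b=7/31 c=0 d=6/31
  seg 1: a=-2 b=79/31 c=36/31 d=-53/31
  seg 2: a=0 b=-8/31 c=-123/31 d=415/248
  seg 3: a=-3 b=245/62 c=753/124 d=-251/124
S(1) = -111/31

Δ: Δ0=1, Δ1=2, Δ2=-3/2, Δ3=8
row 1: diag=6, rhs=6; c'=1/6, d'=1
row 2: denom=6−1·1/6=35/6; d'=(-21−1·1)/(35/6)=-132/35
row 3: denom=6−2·12/35=186/35; d'=(57−2·-132/35)/(186/35)=753/62
back: M3=753/62
back: M2=-132/35−12/35·753/62=-246/31
back: M1=1−1/6·-246/31=72/31
M: M0=0, M1=72/31, M2=-246/31, M3=753/62, M4=0
seg 0: a=-4, c=M0/2=0, d=(M1−M0)/(6·2)=6/31, b=Δ0−h0·(2M0+M1)/6=7/31
seg 1: a=-2, c=M1/2=36/31, d=(M2−M1)/(6·1)=-53/31, b=Δ1−h1·(2M1+M2)/6=79/31
seg 2: a=0, c=M2/2=-123/31, d=(M3−M2)/(6·2)=415/248, b=Δ2−h2·(2M2+M3)/6=-8/31
seg 3: a=-3, c=M3/2=753/124, d=(M4−M3)/(6·1)=-251/124, b=Δ3−h3·(2M3+M4)/6=245/62
t_q=1 → seg 0, τ=1; S=-4+7/31·τ+0·τ²+6/31·τ³=-111/31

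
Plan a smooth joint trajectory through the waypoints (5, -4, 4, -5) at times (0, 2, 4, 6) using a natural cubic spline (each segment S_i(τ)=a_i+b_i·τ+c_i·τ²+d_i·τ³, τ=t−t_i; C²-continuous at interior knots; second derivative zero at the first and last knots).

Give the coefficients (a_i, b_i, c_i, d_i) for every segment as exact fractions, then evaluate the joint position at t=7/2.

Δ: Δ0=-9/2, Δ1=4, Δ2=-9/2
row 1: diag=8, rhs=51; c'=1/4, d'=51/8
row 2: denom=8−2·1/4=15/2; d'=(-51−2·51/8)/(15/2)=-17/2
back: M2=-17/2
back: M1=51/8−1/4·-17/2=17/2
M: M0=0, M1=17/2, M2=-17/2, M3=0
seg 0: a=5, c=M0/2=0, d=(M1−M0)/(6·2)=17/24, b=Δ0−h0·(2M0+M1)/6=-22/3
seg 1: a=-4, c=M1/2=17/4, d=(M2−M1)/(6·2)=-17/12, b=Δ1−h1·(2M1+M2)/6=7/6
seg 2: a=4, c=M2/2=-17/4, d=(M3−M2)/(6·2)=17/24, b=Δ2−h2·(2M2+M3)/6=7/6
t_q=7/2 → seg 1, τ=3/2; S=-4+7/6·τ+17/4·τ²+-17/12·τ³=81/32

  seg 0: a=5 b=-22/3 c=0 d=17/24
  seg 1: a=-4 b=7/6 c=17/4 d=-17/12
  seg 2: a=4 b=7/6 c=-17/4 d=17/24
S(7/2) = 81/32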